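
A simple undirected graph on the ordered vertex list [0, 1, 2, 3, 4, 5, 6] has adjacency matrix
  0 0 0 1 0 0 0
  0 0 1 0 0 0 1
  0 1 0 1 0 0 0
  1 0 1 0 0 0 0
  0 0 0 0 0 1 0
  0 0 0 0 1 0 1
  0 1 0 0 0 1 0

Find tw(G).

1

A width-1 tree decomposition is:
Bags: B1 = {0, 3}  B2 = {2, 3}  B3 = {1, 2}  B4 = {1, 6}  B5 = {5, 6}  B6 = {4, 5}
Tree: B1–B2, B2–B3, B3–B4, B4–B5, B5–B6
The largest bag has 2 vertices, giving width 1; this decomposition certifies tw(G) ≤ 1. Any graph with an edge has treewidth ≥ 1, and G has the edge 0–3. Combining the bounds, tw(G) = 1.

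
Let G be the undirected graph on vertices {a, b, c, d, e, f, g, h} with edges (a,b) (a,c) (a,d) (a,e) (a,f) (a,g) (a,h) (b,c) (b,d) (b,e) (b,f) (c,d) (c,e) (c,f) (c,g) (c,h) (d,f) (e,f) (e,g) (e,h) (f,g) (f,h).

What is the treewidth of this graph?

4

A width-4 tree decomposition is:
Bags: B1 = {a, c, e, f, h}  B2 = {a, b, c, e, f}  B3 = {a, b, c, d, f}  B4 = {a, c, e, f, g}
Tree: B1–B2, B2–B3, B1–B4
Every bag has size at most 5, so the width is 5 − 1 = 4 and tw(G) ≤ 4. Conversely, {a, b, c, d, f} is a clique of size 5, and the vertices of any clique must share a bag in every tree decomposition; so some bag has ≥ 5 vertices and tw(G) ≥ 4. Combining the bounds, tw(G) = 4.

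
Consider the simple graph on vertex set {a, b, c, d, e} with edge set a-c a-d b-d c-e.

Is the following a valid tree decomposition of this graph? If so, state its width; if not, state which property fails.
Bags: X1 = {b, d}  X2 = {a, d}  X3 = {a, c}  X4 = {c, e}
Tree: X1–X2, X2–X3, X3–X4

Every vertex of G appears in some bag (union = {a, b, c, d, e}); every edge is covered by a bag; and for each vertex v the set of bags containing v is connected in the bag tree. The decomposition is therefore valid. The largest bag has 2 vertices, so the width is 1.

Yes; width 1.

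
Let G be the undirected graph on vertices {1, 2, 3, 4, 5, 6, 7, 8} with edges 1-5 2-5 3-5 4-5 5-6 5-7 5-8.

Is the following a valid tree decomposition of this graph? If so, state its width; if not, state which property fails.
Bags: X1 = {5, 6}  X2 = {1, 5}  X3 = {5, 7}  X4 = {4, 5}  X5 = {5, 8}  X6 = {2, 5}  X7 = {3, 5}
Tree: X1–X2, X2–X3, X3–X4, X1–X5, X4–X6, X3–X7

Yes; width 1.

Checking the three conditions: (i) the bags cover all of {1, 2, 3, 4, 5, 6, 7, 8}; (ii) for each edge, some bag contains both endpoints; (iii) the bags containing any fixed vertex form a subtree. All hold, so the decomposition is valid with width 2 − 1 = 1.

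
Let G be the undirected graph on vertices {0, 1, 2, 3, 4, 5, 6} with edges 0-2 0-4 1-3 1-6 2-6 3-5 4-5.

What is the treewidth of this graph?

A width-2 tree decomposition is:
Bags: B1 = {0, 4, 5}  B2 = {0, 2, 5}  B3 = {2, 5, 6}  B4 = {1, 5, 6}  B5 = {1, 3, 5}
Tree: B1–B2, B2–B3, B3–B4, B4–B5
The largest bag has 3 vertices, giving width 2; this decomposition certifies tw(G) ≤ 2. For the lower bound, G contains the cycle 5–4–0–2–6–1–3–5, so G is not a forest; only forests have treewidth ≤ 1, hence tw(G) ≥ 2. Therefore the treewidth is 2.

2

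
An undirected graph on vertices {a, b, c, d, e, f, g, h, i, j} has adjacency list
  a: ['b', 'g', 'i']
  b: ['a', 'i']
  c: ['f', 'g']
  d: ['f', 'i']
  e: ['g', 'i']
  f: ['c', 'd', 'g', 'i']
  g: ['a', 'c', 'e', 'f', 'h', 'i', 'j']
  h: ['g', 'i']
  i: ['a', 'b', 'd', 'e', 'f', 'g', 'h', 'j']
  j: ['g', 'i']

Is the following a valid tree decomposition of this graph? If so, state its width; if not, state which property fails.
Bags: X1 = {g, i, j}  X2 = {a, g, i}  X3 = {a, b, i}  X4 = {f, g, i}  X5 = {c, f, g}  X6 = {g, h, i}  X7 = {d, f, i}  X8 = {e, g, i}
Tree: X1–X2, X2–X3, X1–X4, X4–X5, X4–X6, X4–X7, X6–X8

Yes; width 2.

Every vertex of G appears in some bag (union = {a, b, c, d, e, f, g, h, i, j}); every edge is covered by a bag; and for each vertex v the set of bags containing v is connected in the bag tree. The decomposition is therefore valid. The largest bag has 3 vertices, so the width is 2.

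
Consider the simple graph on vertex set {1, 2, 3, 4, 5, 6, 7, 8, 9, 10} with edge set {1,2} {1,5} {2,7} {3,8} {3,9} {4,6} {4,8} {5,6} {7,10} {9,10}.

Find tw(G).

2

A width-2 tree decomposition is:
Bags: B1 = {1, 2, 7}  B2 = {1, 7, 10}  B3 = {1, 9, 10}  B4 = {1, 3, 9}  B5 = {1, 3, 8}  B6 = {1, 4, 8}  B7 = {1, 4, 6}  B8 = {1, 5, 6}
Tree: B1–B2, B2–B3, B3–B4, B4–B5, B5–B6, B6–B7, B7–B8
Every bag has size at most 3, so the width is 3 − 1 = 2 and tw(G) ≤ 2. The edges 1–2–7–10–9–3–8–4–6–5–1 form a cycle, so G is not a tree and its treewidth is at least 2. Combining the bounds, tw(G) = 2.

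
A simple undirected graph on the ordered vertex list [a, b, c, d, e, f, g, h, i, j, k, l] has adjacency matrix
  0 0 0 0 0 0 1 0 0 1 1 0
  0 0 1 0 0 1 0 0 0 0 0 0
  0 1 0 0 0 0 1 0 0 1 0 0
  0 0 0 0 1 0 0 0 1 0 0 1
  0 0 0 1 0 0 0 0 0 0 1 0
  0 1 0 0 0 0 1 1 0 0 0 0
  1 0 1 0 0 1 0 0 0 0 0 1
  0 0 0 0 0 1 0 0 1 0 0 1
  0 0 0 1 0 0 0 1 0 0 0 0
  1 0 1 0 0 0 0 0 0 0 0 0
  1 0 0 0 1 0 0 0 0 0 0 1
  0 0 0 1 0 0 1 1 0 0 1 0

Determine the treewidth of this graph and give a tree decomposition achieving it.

Treewidth 3.
One optimal decomposition is:
Bags: B1 = {d, e, i, k}  B2 = {d, i, k, l}  B3 = {h, i, k, l}  B4 = {a, h, k, l}  B5 = {a, g, h, l}  B6 = {a, f, g, h}  B7 = {a, f, g, j}  B8 = {c, f, g, j}  B9 = {b, c, f, j}
Tree: B1–B2, B2–B3, B3–B4, B4–B5, B5–B6, B6–B7, B7–B8, B8–B9

Each bag holds 4 vertices, so the decomposition has width 3, which upper-bounds the treewidth. For the lower bound: the 4 vertex sets {d,e,i}, {k}, {l}, {a,f,g,h} are disjoint, each induces a connected subgraph, and every pair is joined by at least one edge of G. Contracting each set to a single vertex therefore yields K_{4} as a minor, and since treewidth is minor-monotone, tw(G) ≥ tw(K_{4}) = 3. The upper and lower bounds meet at 3, so that is the treewidth.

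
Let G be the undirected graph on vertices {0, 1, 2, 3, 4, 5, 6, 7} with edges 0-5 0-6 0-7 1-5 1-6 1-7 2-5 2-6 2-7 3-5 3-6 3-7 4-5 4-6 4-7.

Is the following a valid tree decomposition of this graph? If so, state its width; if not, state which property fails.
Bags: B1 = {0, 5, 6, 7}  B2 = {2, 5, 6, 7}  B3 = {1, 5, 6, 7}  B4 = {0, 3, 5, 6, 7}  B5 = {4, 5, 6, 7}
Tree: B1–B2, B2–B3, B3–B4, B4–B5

No — bags containing vertex 0 are not connected in the tree.

A tree decomposition must satisfy three properties: every vertex lies in some bag; for every edge, both endpoints lie together in some bag; and for every vertex, the bags containing it form a connected subtree. Here bags containing vertex 0 are not connected in the tree, so the decomposition is invalid.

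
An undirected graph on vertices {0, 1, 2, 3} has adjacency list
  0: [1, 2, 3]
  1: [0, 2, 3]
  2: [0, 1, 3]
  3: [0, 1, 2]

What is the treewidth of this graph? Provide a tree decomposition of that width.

Treewidth 3.
Bags: B1 = {0, 1, 2, 3}
Tree: (single bag)

With just one bag of size 4, the width is 4 − 1 = 3, so tw(G) ≤ 3. For the lower bound, the 4 vertices {0, 1, 2, 3} are pairwise adjacent, and any tree decomposition puts a clique entirely inside one bag — forcing width ≥ 3. Therefore the treewidth is 3.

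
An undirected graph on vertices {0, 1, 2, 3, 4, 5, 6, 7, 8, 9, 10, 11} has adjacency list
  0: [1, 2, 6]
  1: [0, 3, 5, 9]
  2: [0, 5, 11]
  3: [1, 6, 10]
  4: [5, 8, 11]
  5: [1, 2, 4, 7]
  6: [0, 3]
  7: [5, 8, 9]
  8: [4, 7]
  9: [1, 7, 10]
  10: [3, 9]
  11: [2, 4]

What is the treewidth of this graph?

3

A width-3 tree decomposition is:
Bags: B1 = {3, 6, 9, 10}  B2 = {1, 3, 6, 9}  B3 = {0, 1, 6, 9}  B4 = {0, 1, 7, 9}  B5 = {0, 1, 5, 7}  B6 = {0, 2, 5, 7}  B7 = {2, 5, 7, 8}  B8 = {2, 4, 5, 8}  B9 = {2, 4, 8, 11}
Tree: B1–B2, B2–B3, B3–B4, B4–B5, B5–B6, B6–B7, B7–B8, B8–B9
The largest bag has 4 vertices, giving width 3; this decomposition certifies tw(G) ≤ 3. For the lower bound: the 4 vertex sets {3,6,10}, {9}, {1}, {0,2,5,7} are disjoint, each induces a connected subgraph, and every pair is joined by at least one edge of G. Contracting each set to a single vertex therefore yields K_{4} as a minor, and since treewidth is minor-monotone, tw(G) ≥ tw(K_{4}) = 3. Combining the bounds, tw(G) = 3.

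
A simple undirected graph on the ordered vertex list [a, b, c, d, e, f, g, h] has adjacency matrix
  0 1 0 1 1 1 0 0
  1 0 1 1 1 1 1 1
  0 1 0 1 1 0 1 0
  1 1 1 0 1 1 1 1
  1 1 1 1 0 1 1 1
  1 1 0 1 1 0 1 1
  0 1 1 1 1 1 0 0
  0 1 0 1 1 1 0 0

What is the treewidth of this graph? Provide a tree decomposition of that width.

The largest bag has 5 vertices, giving width 4; this decomposition certifies tw(G) ≤ 4. Conversely, {b, c, d, e, g} is a clique of size 5, and the vertices of any clique must share a bag in every tree decomposition; so some bag has ≥ 5 vertices and tw(G) ≥ 4. Hence tw(G) = 4 exactly.

Treewidth 4.
Bags: B1 = {b, d, e, f, h}  B2 = {b, d, e, f, g}  B3 = {b, c, d, e, g}  B4 = {a, b, d, e, f}
Tree: B1–B2, B2–B3, B2–B4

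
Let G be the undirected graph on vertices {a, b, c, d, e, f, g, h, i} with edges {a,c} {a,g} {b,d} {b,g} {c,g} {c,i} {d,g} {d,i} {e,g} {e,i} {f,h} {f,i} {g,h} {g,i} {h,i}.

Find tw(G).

A width-2 tree decomposition is:
Bags: B1 = {c, g, i}  B2 = {g, h, i}  B3 = {d, g, i}  B4 = {e, g, i}  B5 = {a, c, g}  B6 = {f, h, i}  B7 = {b, d, g}
Tree: B1–B2, B1–B3, B2–B4, B1–B5, B2–B6, B3–B7
The largest bag has 3 vertices, giving width 2; this decomposition certifies tw(G) ≤ 2. Conversely, {a, c, g} is a clique of size 3, and the vertices of any clique must share a bag in every tree decomposition; so some bag has ≥ 3 vertices and tw(G) ≥ 2. Therefore the treewidth is 2.

2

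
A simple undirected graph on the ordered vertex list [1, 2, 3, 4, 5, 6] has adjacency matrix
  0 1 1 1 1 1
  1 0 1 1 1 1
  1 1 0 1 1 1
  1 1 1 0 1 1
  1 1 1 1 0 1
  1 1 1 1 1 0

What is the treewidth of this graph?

A width-5 tree decomposition is:
Bags: B1 = {1, 2, 3, 4, 5, 6}
Tree: (single bag)
A single bag containing all 6 vertices is trivially a valid decomposition of width 5. Conversely, {1, 2, 3, 4, 5, 6} is a clique of size 6, and the vertices of any clique must share a bag in every tree decomposition; so some bag has ≥ 6 vertices and tw(G) ≥ 5. Hence tw(G) = 5 exactly.

5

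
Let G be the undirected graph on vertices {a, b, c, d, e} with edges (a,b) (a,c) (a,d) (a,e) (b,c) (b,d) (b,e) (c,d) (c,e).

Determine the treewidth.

A width-3 tree decomposition is:
Bags: B1 = {a, b, c, e}  B2 = {a, b, c, d}
Tree: B1–B2
Every bag has size at most 4, so the width is 4 − 1 = 3 and tw(G) ≤ 3. On the other hand G contains the 4-clique {a, b, c, d}. A clique must lie in a single bag of any decomposition, so no decomposition can have width below 3. The upper and lower bounds meet at 3, so that is the treewidth.

3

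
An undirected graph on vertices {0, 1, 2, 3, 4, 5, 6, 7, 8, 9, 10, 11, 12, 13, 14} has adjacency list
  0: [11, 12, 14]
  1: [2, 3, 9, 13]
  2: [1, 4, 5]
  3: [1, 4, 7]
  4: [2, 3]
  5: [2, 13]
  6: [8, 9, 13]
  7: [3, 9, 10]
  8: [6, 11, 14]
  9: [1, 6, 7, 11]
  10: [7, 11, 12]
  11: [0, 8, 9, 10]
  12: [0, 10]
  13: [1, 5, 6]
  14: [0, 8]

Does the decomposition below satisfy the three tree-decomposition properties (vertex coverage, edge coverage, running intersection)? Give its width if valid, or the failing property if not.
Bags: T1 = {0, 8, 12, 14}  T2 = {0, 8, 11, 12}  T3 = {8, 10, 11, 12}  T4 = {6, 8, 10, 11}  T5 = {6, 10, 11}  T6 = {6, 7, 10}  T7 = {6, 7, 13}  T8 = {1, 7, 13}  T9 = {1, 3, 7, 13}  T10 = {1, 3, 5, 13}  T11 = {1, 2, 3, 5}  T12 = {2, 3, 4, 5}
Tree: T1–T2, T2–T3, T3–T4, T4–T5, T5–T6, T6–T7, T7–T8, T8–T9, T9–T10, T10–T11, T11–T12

No — vertex 9 appears in no bag.

A tree decomposition must satisfy three properties: every vertex lies in some bag; for every edge, both endpoints lie together in some bag; and for every vertex, the bags containing it form a connected subtree. Here vertex 9 appears in no bag, so the decomposition is invalid.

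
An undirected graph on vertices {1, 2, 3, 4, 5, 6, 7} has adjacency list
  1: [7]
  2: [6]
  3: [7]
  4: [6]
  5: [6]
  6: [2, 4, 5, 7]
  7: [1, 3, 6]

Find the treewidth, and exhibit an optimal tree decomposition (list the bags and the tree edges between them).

Treewidth 1.
Bags: B1 = {4, 6}  B2 = {2, 6}  B3 = {6, 7}  B4 = {5, 6}  B5 = {1, 7}  B6 = {3, 7}
Tree: B1–B2, B1–B3, B3–B4, B3–B5, B3–B6

Every bag has size at most 2, so the width is 2 − 1 = 1 and tw(G) ≤ 1. G has an edge, so its treewidth is at least 1. Combining the bounds, tw(G) = 1.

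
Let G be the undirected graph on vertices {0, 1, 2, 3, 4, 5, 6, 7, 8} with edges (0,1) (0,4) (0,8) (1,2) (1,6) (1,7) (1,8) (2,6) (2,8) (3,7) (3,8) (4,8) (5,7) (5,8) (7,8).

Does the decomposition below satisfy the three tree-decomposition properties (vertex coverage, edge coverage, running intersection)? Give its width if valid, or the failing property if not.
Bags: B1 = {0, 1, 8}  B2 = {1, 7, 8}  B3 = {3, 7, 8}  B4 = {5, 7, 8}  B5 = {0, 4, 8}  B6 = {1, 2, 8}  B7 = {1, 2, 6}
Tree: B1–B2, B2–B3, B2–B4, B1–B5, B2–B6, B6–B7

Every vertex of G appears in some bag (union = {0, 1, 2, 3, 4, 5, 6, 7, 8}); every edge is covered by a bag; and for each vertex v the set of bags containing v is connected in the bag tree. The decomposition is therefore valid. The largest bag has 3 vertices, so the width is 2.

Yes; width 2.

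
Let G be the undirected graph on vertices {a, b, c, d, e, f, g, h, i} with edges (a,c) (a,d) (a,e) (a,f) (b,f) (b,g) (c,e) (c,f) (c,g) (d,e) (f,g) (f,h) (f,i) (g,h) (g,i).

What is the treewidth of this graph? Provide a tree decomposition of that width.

Treewidth 2.
Bags: B1 = {c, f, g}  B2 = {a, c, f}  B3 = {f, g, h}  B4 = {a, c, e}  B5 = {f, g, i}  B6 = {b, f, g}  B7 = {a, d, e}
Tree: B1–B2, B1–B3, B2–B4, B1–B5, B3–B6, B4–B7

Each bag holds 3 vertices, so the decomposition has width 2, which upper-bounds the treewidth. On the other hand G contains the 3-clique {a, d, e}. A clique must lie in a single bag of any decomposition, so no decomposition can have width below 2. Combining the bounds, tw(G) = 2.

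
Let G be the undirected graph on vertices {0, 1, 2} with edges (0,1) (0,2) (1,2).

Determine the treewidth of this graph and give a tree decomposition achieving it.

Treewidth 2.
Bags: B1 = {0, 1, 2}
Tree: (single bag)

A single bag containing all 3 vertices is trivially a valid decomposition of width 2. Conversely, {0, 1, 2} is a clique of size 3, and the vertices of any clique must share a bag in every tree decomposition; so some bag has ≥ 3 vertices and tw(G) ≥ 2. Combining the bounds, tw(G) = 2.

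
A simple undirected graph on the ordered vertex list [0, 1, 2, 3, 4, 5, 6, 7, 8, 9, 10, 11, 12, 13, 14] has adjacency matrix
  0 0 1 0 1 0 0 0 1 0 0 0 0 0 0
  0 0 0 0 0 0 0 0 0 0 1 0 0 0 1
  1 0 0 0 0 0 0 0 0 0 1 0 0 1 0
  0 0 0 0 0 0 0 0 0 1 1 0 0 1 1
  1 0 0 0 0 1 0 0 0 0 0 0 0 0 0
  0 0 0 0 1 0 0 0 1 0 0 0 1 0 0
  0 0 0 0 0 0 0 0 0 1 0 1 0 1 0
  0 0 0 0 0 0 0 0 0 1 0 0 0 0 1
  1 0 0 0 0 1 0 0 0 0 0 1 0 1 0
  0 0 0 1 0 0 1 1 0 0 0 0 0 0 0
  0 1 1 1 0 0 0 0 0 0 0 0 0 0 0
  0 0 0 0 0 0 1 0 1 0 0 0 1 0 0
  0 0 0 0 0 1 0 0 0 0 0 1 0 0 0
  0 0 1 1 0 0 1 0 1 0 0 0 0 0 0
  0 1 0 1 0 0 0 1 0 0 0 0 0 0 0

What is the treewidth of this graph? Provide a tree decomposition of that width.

The largest bag has 4 vertices, giving width 3; this decomposition certifies tw(G) ≤ 3. For the lower bound: the 4 vertex sets {4,5,12}, {11}, {8}, {0,2,6,13} are disjoint, each induces a connected subgraph, and every pair is joined by at least one edge of G. Contracting each set to a single vertex therefore yields K_{4} as a minor, and since treewidth is minor-monotone, tw(G) ≥ tw(K_{4}) = 3. The upper and lower bounds meet at 3, so that is the treewidth.

Treewidth 3.
One optimal decomposition is:
Bags: B1 = {4, 5, 11, 12}  B2 = {4, 5, 8, 11}  B3 = {0, 4, 8, 11}  B4 = {0, 6, 8, 11}  B5 = {0, 6, 8, 13}  B6 = {0, 2, 6, 13}  B7 = {2, 6, 9, 13}  B8 = {2, 3, 9, 13}  B9 = {2, 3, 9, 10}  B10 = {3, 7, 9, 10}  B11 = {3, 7, 10, 14}  B12 = {1, 7, 10, 14}
Tree: B1–B2, B2–B3, B3–B4, B4–B5, B5–B6, B6–B7, B7–B8, B8–B9, B9–B10, B10–B11, B11–B12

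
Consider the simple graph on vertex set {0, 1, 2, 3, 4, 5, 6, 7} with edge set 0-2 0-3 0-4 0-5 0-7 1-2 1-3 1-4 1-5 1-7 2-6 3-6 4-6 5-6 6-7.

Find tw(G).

A width-3 tree decomposition is:
Bags: B1 = {0, 1, 4, 6}  B2 = {0, 1, 5, 6}  B3 = {0, 1, 3, 6}  B4 = {0, 1, 2, 6}  B5 = {0, 1, 6, 7}
Tree: B1–B2, B2–B3, B3–B4, B4–B5
Every bag has size at most 4, so the width is 4 − 1 = 3 and tw(G) ≤ 3. For the lower bound: the 4 vertex sets {1,4}, {0,5}, {6}, {3} are disjoint, each induces a connected subgraph, and every pair is joined by at least one edge of G. Contracting each set to a single vertex therefore yields K_{4} as a minor, and since treewidth is minor-monotone, tw(G) ≥ tw(K_{4}) = 3. Therefore the treewidth is 3.

3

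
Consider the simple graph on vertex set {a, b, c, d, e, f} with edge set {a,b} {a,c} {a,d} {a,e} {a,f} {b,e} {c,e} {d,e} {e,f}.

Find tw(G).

A width-2 tree decomposition is:
Bags: B1 = {a, b, e}  B2 = {a, c, e}  B3 = {a, e, f}  B4 = {a, d, e}
Tree: B1–B2, B1–B3, B3–B4
The largest bag has 3 vertices, giving width 2; this decomposition certifies tw(G) ≤ 2. On the other hand G contains the 3-clique {a, d, e}. A clique must lie in a single bag of any decomposition, so no decomposition can have width below 2. The upper and lower bounds meet at 2, so that is the treewidth.

2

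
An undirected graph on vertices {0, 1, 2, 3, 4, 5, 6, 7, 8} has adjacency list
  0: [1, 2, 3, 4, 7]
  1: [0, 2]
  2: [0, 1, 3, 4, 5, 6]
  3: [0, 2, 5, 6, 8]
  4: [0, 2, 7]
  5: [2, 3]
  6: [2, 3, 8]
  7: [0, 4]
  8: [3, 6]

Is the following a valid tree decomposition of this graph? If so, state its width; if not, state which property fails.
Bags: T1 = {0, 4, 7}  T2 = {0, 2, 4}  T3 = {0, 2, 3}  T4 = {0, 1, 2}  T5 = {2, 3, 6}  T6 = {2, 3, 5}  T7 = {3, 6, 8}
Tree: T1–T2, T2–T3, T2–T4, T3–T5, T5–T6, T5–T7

Yes; width 2.

Checking the three conditions: (i) the bags cover all of {0, 1, 2, 3, 4, 5, 6, 7, 8}; (ii) for each edge, some bag contains both endpoints; (iii) the bags containing any fixed vertex form a subtree. All hold, so the decomposition is valid with width 3 − 1 = 2.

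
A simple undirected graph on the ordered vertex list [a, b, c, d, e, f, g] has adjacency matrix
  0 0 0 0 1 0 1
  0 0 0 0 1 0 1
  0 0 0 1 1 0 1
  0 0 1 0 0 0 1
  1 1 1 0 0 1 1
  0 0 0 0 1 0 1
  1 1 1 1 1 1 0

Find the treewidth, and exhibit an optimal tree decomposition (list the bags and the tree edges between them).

Each bag holds 3 vertices, so the decomposition has width 2, which upper-bounds the treewidth. Conversely, {c, d, g} is a clique of size 3, and the vertices of any clique must share a bag in every tree decomposition; so some bag has ≥ 3 vertices and tw(G) ≥ 2. Therefore the treewidth is 2.

Treewidth 2.
One optimal decomposition is:
Bags: B1 = {b, e, g}  B2 = {c, e, g}  B3 = {e, f, g}  B4 = {c, d, g}  B5 = {a, e, g}
Tree: B1–B2, B2–B3, B2–B4, B2–B5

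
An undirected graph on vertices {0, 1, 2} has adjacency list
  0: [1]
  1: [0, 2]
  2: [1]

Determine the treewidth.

1

A width-1 tree decomposition is:
Bags: B1 = {0, 1}  B2 = {1, 2}
Tree: B1–B2
Each bag holds 2 vertices, so the decomposition has width 1, which upper-bounds the treewidth. Any graph with an edge has treewidth ≥ 1, and G has the edge 0–1. The upper and lower bounds meet at 1, so that is the treewidth.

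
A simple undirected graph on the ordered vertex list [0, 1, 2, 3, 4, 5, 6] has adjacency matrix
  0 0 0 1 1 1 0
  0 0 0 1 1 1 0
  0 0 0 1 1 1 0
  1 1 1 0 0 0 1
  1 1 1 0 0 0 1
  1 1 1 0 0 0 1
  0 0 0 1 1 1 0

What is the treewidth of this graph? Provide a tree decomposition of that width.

Treewidth 3.
Bags: B1 = {1, 3, 4, 5}  B2 = {3, 4, 5, 6}  B3 = {0, 3, 4, 5}  B4 = {2, 3, 4, 5}
Tree: B1–B2, B2–B3, B3–B4

Each bag holds 4 vertices, so the decomposition has width 3, which upper-bounds the treewidth. For the lower bound: the 4 vertex sets {1,4}, {3,6}, {5}, {0} are disjoint, each induces a connected subgraph, and every pair is joined by at least one edge of G. Contracting each set to a single vertex therefore yields K_{4} as a minor, and since treewidth is minor-monotone, tw(G) ≥ tw(K_{4}) = 3. Combining the bounds, tw(G) = 3.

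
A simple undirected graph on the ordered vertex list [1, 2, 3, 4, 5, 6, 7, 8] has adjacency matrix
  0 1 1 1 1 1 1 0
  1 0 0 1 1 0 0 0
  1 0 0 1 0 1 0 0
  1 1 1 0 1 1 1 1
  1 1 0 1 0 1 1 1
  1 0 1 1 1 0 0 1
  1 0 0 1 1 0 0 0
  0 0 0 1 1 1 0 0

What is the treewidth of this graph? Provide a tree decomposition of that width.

Every bag has size at most 4, so the width is 4 − 1 = 3 and tw(G) ≤ 3. On the other hand G contains the 4-clique {4, 5, 6, 8}. A clique must lie in a single bag of any decomposition, so no decomposition can have width below 3. Hence tw(G) = 3 exactly.

Treewidth 3.
One such decomposition:
Bags: B1 = {1, 2, 4, 5}  B2 = {1, 4, 5, 6}  B3 = {1, 4, 5, 7}  B4 = {1, 3, 4, 6}  B5 = {4, 5, 6, 8}
Tree: B1–B2, B2–B3, B2–B4, B2–B5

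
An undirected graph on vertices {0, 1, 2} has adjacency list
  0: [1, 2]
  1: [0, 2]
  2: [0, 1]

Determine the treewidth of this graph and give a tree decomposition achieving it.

With just one bag of size 3, the width is 3 − 1 = 2, so tw(G) ≤ 2. For the lower bound, the 3 vertices {0, 1, 2} are pairwise adjacent, and any tree decomposition puts a clique entirely inside one bag — forcing width ≥ 2. Hence tw(G) = 2 exactly.

Treewidth 2.
Bags: B1 = {0, 1, 2}
Tree: (single bag)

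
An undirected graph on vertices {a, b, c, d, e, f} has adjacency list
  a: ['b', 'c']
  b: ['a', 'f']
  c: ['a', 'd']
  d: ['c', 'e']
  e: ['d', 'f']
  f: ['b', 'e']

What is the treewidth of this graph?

A width-2 tree decomposition is:
Bags: B1 = {c, d, e}  B2 = {c, e, f}  B3 = {b, c, f}  B4 = {a, b, c}
Tree: B1–B2, B2–B3, B3–B4
The largest bag has 3 vertices, giving width 2; this decomposition certifies tw(G) ≤ 2. Since c–d–e–f–b–a–c is a cycle in G, G is not acyclic. Forests are exactly the graphs of treewidth ≤ 1, so tw(G) ≥ 2. The upper and lower bounds meet at 2, so that is the treewidth.

2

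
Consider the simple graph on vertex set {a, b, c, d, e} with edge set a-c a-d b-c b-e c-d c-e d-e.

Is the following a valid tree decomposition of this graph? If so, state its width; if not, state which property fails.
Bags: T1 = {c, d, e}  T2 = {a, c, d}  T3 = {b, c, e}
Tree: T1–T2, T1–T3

Checking the three conditions: (i) the bags cover all of {a, b, c, d, e}; (ii) for each edge, some bag contains both endpoints; (iii) the bags containing any fixed vertex form a subtree. All hold, so the decomposition is valid with width 3 − 1 = 2.

Yes; width 2.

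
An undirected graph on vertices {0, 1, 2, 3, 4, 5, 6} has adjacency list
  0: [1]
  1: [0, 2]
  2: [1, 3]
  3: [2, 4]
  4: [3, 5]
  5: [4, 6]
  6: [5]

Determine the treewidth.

A width-1 tree decomposition is:
Bags: B1 = {5, 6}  B2 = {4, 5}  B3 = {3, 4}  B4 = {2, 3}  B5 = {1, 2}  B6 = {0, 1}
Tree: B1–B2, B2–B3, B3–B4, B4–B5, B5–B6
The largest bag has 2 vertices, giving width 1; this decomposition certifies tw(G) ≤ 1. Since G has at least one edge (e.g. 6–5), it is not an edgeless graph, so tw(G) ≥ 1. Therefore the treewidth is 1.

1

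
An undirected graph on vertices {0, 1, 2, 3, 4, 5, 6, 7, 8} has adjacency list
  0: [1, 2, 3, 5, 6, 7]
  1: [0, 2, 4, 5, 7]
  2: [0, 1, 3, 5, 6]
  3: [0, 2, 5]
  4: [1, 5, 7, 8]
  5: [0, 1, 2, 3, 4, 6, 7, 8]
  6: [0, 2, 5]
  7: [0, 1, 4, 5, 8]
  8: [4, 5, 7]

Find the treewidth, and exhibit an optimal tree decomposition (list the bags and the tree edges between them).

Treewidth 3.
One such decomposition:
Bags: B1 = {0, 1, 5, 7}  B2 = {1, 4, 5, 7}  B3 = {0, 1, 2, 5}  B4 = {4, 5, 7, 8}  B5 = {0, 2, 3, 5}  B6 = {0, 2, 5, 6}
Tree: B1–B2, B1–B3, B2–B4, B3–B5, B3–B6

The largest bag has 4 vertices, giving width 3; this decomposition certifies tw(G) ≤ 3. For the lower bound, the 4 vertices {0, 1, 2, 5} are pairwise adjacent, and any tree decomposition puts a clique entirely inside one bag — forcing width ≥ 3. Combining the bounds, tw(G) = 3.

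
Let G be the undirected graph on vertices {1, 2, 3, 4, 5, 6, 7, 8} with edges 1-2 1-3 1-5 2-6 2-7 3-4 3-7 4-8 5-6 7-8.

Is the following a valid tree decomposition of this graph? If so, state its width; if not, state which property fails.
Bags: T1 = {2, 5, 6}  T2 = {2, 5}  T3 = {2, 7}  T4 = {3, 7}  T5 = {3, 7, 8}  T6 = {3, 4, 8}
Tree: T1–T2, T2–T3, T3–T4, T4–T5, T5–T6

No — vertex 1 appears in no bag.

A tree decomposition must satisfy three properties: every vertex lies in some bag; for every edge, both endpoints lie together in some bag; and for every vertex, the bags containing it form a connected subtree. Here vertex 1 appears in no bag, so the decomposition is invalid.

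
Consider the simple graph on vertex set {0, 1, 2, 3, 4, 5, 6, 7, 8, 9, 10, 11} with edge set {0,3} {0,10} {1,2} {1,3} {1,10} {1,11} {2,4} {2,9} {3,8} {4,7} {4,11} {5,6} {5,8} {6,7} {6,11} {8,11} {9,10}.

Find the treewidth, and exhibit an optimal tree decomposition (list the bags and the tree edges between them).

The largest bag has 4 vertices, giving width 3; this decomposition certifies tw(G) ≤ 3. For the lower bound: the 4 vertex sets {5,6,7}, {8}, {11}, {1,2,3,4} are disjoint, each induces a connected subgraph, and every pair is joined by at least one edge of G. Contracting each set to a single vertex therefore yields K_{4} as a minor, and since treewidth is minor-monotone, tw(G) ≥ tw(K_{4}) = 3. The upper and lower bounds meet at 3, so that is the treewidth.

Treewidth 3.
Bags: B1 = {5, 6, 7, 8}  B2 = {6, 7, 8, 11}  B3 = {4, 7, 8, 11}  B4 = {3, 4, 8, 11}  B5 = {1, 3, 4, 11}  B6 = {1, 2, 3, 4}  B7 = {0, 1, 2, 3}  B8 = {0, 1, 2, 10}  B9 = {0, 2, 9, 10}
Tree: B1–B2, B2–B3, B3–B4, B4–B5, B5–B6, B6–B7, B7–B8, B8–B9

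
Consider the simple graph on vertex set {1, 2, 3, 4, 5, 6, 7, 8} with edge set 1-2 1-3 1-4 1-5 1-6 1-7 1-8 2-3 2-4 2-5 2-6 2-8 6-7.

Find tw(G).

2

A width-2 tree decomposition is:
Bags: B1 = {1, 2, 6}  B2 = {1, 2, 4}  B3 = {1, 2, 5}  B4 = {1, 2, 8}  B5 = {1, 2, 3}  B6 = {1, 6, 7}
Tree: B1–B2, B2–B3, B3–B4, B1–B5, B1–B6
Every bag has size at most 3, so the width is 3 − 1 = 2 and tw(G) ≤ 2. On the other hand G contains the 3-clique {1, 2, 3}. A clique must lie in a single bag of any decomposition, so no decomposition can have width below 2. The upper and lower bounds meet at 2, so that is the treewidth.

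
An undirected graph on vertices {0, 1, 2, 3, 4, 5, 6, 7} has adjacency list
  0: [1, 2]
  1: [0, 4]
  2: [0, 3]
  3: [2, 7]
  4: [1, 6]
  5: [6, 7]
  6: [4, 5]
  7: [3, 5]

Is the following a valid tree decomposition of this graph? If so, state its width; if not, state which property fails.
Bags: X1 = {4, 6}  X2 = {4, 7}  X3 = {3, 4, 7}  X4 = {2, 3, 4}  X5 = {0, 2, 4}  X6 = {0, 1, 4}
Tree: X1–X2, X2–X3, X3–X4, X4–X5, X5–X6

A tree decomposition must satisfy three properties: every vertex lies in some bag; for every edge, both endpoints lie together in some bag; and for every vertex, the bags containing it form a connected subtree. Here vertex 5 appears in no bag, so the decomposition is invalid.

No — vertex 5 appears in no bag.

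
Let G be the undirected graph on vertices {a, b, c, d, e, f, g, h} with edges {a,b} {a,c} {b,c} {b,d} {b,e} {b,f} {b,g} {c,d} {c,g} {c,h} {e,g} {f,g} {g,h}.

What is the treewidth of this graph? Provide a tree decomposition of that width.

Every bag has size at most 3, so the width is 3 − 1 = 2 and tw(G) ≤ 2. On the other hand G contains the 3-clique {c, g, h}. A clique must lie in a single bag of any decomposition, so no decomposition can have width below 2. Therefore the treewidth is 2.

Treewidth 2.
One optimal decomposition is:
Bags: B1 = {a, b, c}  B2 = {b, c, d}  B3 = {b, c, g}  B4 = {b, f, g}  B5 = {c, g, h}  B6 = {b, e, g}
Tree: B1–B2, B2–B3, B3–B4, B3–B5, B4–B6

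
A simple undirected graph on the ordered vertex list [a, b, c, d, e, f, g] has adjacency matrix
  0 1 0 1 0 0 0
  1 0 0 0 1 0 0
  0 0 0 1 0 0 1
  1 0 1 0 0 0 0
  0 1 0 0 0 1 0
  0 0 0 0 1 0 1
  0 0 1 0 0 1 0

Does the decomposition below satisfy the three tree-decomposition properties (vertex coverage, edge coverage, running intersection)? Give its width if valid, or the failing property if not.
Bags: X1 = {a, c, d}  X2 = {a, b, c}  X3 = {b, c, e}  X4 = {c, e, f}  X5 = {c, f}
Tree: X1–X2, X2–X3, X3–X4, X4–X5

No — vertex g appears in no bag.

A tree decomposition must satisfy three properties: every vertex lies in some bag; for every edge, both endpoints lie together in some bag; and for every vertex, the bags containing it form a connected subtree. Here vertex g appears in no bag, so the decomposition is invalid.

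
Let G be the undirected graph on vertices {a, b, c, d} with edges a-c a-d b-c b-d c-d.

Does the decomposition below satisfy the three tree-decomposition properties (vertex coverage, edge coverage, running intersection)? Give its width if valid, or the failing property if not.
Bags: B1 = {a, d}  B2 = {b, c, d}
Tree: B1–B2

No — edge (c,a) lies in no bag.

A tree decomposition must satisfy three properties: every vertex lies in some bag; for every edge, both endpoints lie together in some bag; and for every vertex, the bags containing it form a connected subtree. Here edge (c,a) lies in no bag, so the decomposition is invalid.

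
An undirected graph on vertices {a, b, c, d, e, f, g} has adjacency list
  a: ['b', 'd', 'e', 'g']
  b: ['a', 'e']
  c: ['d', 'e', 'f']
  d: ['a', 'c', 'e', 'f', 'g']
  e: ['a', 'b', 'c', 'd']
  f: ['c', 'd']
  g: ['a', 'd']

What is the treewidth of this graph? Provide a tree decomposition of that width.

Treewidth 2.
Bags: B1 = {a, d, e}  B2 = {c, d, e}  B3 = {c, d, f}  B4 = {a, b, e}  B5 = {a, d, g}
Tree: B1–B2, B2–B3, B1–B4, B1–B5

The largest bag has 3 vertices, giving width 2; this decomposition certifies tw(G) ≤ 2. Conversely, {a, d, g} is a clique of size 3, and the vertices of any clique must share a bag in every tree decomposition; so some bag has ≥ 3 vertices and tw(G) ≥ 2. Hence tw(G) = 2 exactly.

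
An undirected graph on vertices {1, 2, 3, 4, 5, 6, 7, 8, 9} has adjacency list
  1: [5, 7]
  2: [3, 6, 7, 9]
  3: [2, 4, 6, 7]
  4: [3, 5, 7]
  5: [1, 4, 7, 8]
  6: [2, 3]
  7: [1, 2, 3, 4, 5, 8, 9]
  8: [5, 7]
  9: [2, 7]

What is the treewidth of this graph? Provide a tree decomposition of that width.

The largest bag has 3 vertices, giving width 2; this decomposition certifies tw(G) ≤ 2. Conversely, {2, 3, 6} is a clique of size 3, and the vertices of any clique must share a bag in every tree decomposition; so some bag has ≥ 3 vertices and tw(G) ≥ 2. Therefore the treewidth is 2.

Treewidth 2.
Bags: B1 = {3, 4, 7}  B2 = {2, 3, 7}  B3 = {4, 5, 7}  B4 = {2, 7, 9}  B5 = {1, 5, 7}  B6 = {2, 3, 6}  B7 = {5, 7, 8}
Tree: B1–B2, B1–B3, B2–B4, B3–B5, B2–B6, B5–B7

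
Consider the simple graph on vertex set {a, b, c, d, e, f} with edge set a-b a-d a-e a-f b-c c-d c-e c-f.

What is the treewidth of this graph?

2

A width-2 tree decomposition is:
Bags: B1 = {a, c, f}  B2 = {a, c, e}  B3 = {a, b, c}  B4 = {a, c, d}
Tree: B1–B2, B2–B3, B3–B4
Every bag has size at most 3, so the width is 3 − 1 = 2 and tw(G) ≤ 2. The edges c–f–a–e–c form a cycle, so G is not a tree and its treewidth is at least 2. The upper and lower bounds meet at 2, so that is the treewidth.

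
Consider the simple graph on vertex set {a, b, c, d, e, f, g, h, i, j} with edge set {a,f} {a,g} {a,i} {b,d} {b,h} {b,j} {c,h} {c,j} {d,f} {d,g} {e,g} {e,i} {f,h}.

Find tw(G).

2

A width-2 tree decomposition is:
Bags: B1 = {b, c, j}  B2 = {b, c, h}  B3 = {b, d, h}  B4 = {d, f, h}  B5 = {d, f, g}  B6 = {a, f, g}  B7 = {a, e, g}  B8 = {a, e, i}
Tree: B1–B2, B2–B3, B3–B4, B4–B5, B5–B6, B6–B7, B7–B8
Each bag holds 3 vertices, so the decomposition has width 2, which upper-bounds the treewidth. Since j–c–h–b–j is a cycle in G, G is not acyclic. Forests are exactly the graphs of treewidth ≤ 1, so tw(G) ≥ 2. Combining the bounds, tw(G) = 2.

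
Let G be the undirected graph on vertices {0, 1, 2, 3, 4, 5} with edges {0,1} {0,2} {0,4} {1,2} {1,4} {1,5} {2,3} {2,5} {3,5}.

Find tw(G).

A width-2 tree decomposition is:
Bags: B1 = {1, 2, 5}  B2 = {2, 3, 5}  B3 = {0, 1, 2}  B4 = {0, 1, 4}
Tree: B1–B2, B1–B3, B3–B4
Each bag holds 3 vertices, so the decomposition has width 2, which upper-bounds the treewidth. Conversely, {0, 1, 2} is a clique of size 3, and the vertices of any clique must share a bag in every tree decomposition; so some bag has ≥ 3 vertices and tw(G) ≥ 2. Hence tw(G) = 2 exactly.

2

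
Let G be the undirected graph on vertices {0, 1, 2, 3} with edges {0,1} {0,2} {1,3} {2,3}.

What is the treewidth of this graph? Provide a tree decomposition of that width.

Treewidth 2.
One such decomposition:
Bags: B1 = {0, 2, 3}  B2 = {0, 1, 3}
Tree: B1–B2

Each bag holds 3 vertices, so the decomposition has width 2, which upper-bounds the treewidth. For the lower bound, G contains the cycle 3–2–0–1–3, so G is not a forest; only forests have treewidth ≤ 1, hence tw(G) ≥ 2. Therefore the treewidth is 2.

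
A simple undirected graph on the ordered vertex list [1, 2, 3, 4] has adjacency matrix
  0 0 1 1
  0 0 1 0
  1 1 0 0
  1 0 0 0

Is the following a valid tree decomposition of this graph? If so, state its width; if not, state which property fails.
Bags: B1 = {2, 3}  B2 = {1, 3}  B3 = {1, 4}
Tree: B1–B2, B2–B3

Yes; width 1.

Every vertex of G appears in some bag (union = {1, 2, 3, 4}); every edge is covered by a bag; and for each vertex v the set of bags containing v is connected in the bag tree. The decomposition is therefore valid. The largest bag has 2 vertices, so the width is 1.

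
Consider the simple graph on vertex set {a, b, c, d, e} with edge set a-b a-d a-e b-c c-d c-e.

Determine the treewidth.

A width-2 tree decomposition is:
Bags: B1 = {a, b, c}  B2 = {a, c, d}  B3 = {a, c, e}
Tree: B1–B2, B2–B3
Every bag has size at most 3, so the width is 3 − 1 = 2 and tw(G) ≤ 2. Since b–a–d–c–b is a cycle in G, G is not acyclic. Forests are exactly the graphs of treewidth ≤ 1, so tw(G) ≥ 2. Therefore the treewidth is 2.

2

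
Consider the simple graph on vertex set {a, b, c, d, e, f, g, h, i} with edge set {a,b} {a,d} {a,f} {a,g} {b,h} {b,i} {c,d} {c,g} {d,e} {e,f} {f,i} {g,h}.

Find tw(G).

3

A width-3 tree decomposition is:
Bags: B1 = {c, d, g, h}  B2 = {a, d, g, h}  B3 = {a, b, d, h}  B4 = {a, b, d, e}  B5 = {a, b, e, f}  B6 = {b, e, f, i}
Tree: B1–B2, B2–B3, B3–B4, B4–B5, B5–B6
Every bag has size at most 4, so the width is 4 − 1 = 3 and tw(G) ≤ 3. For the lower bound: the 4 vertex sets {c,g,h}, {d}, {a}, {b,e,f,i} are disjoint, each induces a connected subgraph, and every pair is joined by at least one edge of G. Contracting each set to a single vertex therefore yields K_{4} as a minor, and since treewidth is minor-monotone, tw(G) ≥ tw(K_{4}) = 3. The upper and lower bounds meet at 3, so that is the treewidth.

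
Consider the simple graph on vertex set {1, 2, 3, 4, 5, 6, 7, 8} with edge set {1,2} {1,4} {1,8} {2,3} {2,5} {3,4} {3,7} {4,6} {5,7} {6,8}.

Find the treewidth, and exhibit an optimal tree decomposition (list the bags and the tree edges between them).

Each bag holds 3 vertices, so the decomposition has width 2, which upper-bounds the treewidth. For the lower bound, G contains the cycle 6–8–1–4–6, so G is not a forest; only forests have treewidth ≤ 1, hence tw(G) ≥ 2. The upper and lower bounds meet at 2, so that is the treewidth.

Treewidth 2.
One optimal decomposition is:
Bags: B1 = {4, 6, 8}  B2 = {1, 4, 8}  B3 = {1, 3, 4}  B4 = {1, 2, 3}  B5 = {2, 3, 7}  B6 = {2, 5, 7}
Tree: B1–B2, B2–B3, B3–B4, B4–B5, B5–B6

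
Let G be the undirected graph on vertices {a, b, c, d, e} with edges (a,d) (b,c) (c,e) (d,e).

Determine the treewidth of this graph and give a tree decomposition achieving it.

Every bag has size at most 2, so the width is 2 − 1 = 1 and tw(G) ≤ 1. G has an edge, so its treewidth is at least 1. Combining the bounds, tw(G) = 1.

Treewidth 1.
Bags: B1 = {d, e}  B2 = {a, d}  B3 = {c, e}  B4 = {b, c}
Tree: B1–B2, B1–B3, B3–B4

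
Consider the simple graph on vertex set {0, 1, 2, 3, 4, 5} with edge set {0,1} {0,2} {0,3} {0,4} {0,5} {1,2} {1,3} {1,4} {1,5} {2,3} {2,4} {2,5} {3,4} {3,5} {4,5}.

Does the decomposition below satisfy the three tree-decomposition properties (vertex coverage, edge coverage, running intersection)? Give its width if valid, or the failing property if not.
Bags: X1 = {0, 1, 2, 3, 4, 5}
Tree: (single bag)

Every vertex of G appears in some bag (union = {0, 1, 2, 3, 4, 5}); every edge is covered by a bag; and for each vertex v the set of bags containing v is connected in the bag tree. The decomposition is therefore valid. The largest bag has 6 vertices, so the width is 5.

Yes; width 5.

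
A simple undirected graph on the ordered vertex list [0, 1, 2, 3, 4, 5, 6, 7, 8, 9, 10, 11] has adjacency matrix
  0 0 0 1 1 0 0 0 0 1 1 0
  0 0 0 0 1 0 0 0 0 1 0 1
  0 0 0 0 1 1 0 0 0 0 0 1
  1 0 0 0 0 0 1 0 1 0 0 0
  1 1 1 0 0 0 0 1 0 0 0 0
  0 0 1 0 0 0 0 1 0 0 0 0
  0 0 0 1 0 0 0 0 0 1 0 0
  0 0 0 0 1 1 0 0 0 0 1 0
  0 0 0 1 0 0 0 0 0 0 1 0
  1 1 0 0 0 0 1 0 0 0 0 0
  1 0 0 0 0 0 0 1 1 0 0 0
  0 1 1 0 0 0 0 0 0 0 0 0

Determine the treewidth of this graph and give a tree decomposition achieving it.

Treewidth 3.
Bags: B1 = {1, 2, 5, 11}  B2 = {1, 2, 4, 5}  B3 = {1, 4, 5, 7}  B4 = {1, 4, 7, 9}  B5 = {0, 4, 7, 9}  B6 = {0, 7, 9, 10}  B7 = {0, 6, 9, 10}  B8 = {0, 3, 6, 10}  B9 = {3, 6, 8, 10}
Tree: B1–B2, B2–B3, B3–B4, B4–B5, B5–B6, B6–B7, B7–B8, B8–B9

Each bag holds 4 vertices, so the decomposition has width 3, which upper-bounds the treewidth. For the lower bound: the 4 vertex sets {2,5,11}, {1}, {4}, {0,7,9,10} are disjoint, each induces a connected subgraph, and every pair is joined by at least one edge of G. Contracting each set to a single vertex therefore yields K_{4} as a minor, and since treewidth is minor-monotone, tw(G) ≥ tw(K_{4}) = 3. Hence tw(G) = 3 exactly.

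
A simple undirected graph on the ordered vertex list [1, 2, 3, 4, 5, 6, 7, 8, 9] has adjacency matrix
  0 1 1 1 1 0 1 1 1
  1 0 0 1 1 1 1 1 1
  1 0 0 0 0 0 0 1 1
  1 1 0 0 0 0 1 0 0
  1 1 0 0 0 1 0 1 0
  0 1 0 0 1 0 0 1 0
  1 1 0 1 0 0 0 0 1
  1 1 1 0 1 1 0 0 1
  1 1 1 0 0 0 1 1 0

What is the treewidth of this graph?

A width-3 tree decomposition is:
Bags: B1 = {1, 2, 8, 9}  B2 = {1, 2, 7, 9}  B3 = {1, 2, 4, 7}  B4 = {1, 2, 5, 8}  B5 = {2, 5, 6, 8}  B6 = {1, 3, 8, 9}
Tree: B1–B2, B2–B3, B1–B4, B4–B5, B1–B6
The largest bag has 4 vertices, giving width 3; this decomposition certifies tw(G) ≤ 3. For the lower bound, the 4 vertices {1, 2, 8, 9} are pairwise adjacent, and any tree decomposition puts a clique entirely inside one bag — forcing width ≥ 3. Hence tw(G) = 3 exactly.

3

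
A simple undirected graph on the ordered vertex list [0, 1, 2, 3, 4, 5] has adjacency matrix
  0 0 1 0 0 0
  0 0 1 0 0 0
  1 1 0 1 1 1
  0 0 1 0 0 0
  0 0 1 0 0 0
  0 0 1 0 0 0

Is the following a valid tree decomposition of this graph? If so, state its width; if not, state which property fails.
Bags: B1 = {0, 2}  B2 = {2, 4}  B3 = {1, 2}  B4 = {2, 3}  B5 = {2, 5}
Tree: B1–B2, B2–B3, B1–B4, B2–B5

Yes; width 1.

Checking the three conditions: (i) the bags cover all of {0, 1, 2, 3, 4, 5}; (ii) for each edge, some bag contains both endpoints; (iii) the bags containing any fixed vertex form a subtree. All hold, so the decomposition is valid with width 2 − 1 = 1.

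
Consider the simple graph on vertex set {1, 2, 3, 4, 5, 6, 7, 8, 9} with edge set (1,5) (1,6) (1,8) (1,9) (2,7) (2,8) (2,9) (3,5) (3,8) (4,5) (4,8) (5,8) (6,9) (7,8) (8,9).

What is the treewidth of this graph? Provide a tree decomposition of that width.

Treewidth 2.
One such decomposition:
Bags: B1 = {1, 6, 9}  B2 = {1, 8, 9}  B3 = {1, 5, 8}  B4 = {4, 5, 8}  B5 = {2, 8, 9}  B6 = {2, 7, 8}  B7 = {3, 5, 8}
Tree: B1–B2, B2–B3, B3–B4, B2–B5, B5–B6, B4–B7

The largest bag has 3 vertices, giving width 2; this decomposition certifies tw(G) ≤ 2. For the lower bound, the 3 vertices {1, 8, 9} are pairwise adjacent, and any tree decomposition puts a clique entirely inside one bag — forcing width ≥ 2. Therefore the treewidth is 2.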